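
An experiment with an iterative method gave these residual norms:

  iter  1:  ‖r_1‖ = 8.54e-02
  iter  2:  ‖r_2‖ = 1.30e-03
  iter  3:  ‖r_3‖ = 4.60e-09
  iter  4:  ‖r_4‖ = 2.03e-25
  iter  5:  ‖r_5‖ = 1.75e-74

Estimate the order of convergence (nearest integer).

3

Consecutive ratios: ‖r_5‖/‖r_4‖ = 1.75e-74/2.03e-25 = 8.62069e-50, ‖r_4‖/‖r_3‖ = 2.03e-25/4.60e-09 = 4.41304e-17.
p ≈ ln(8.62069e-50)/ln(4.41304e-17) = -112.9751/-37.6594 ≈ 3.00.
So the convergence is cubic (order 3).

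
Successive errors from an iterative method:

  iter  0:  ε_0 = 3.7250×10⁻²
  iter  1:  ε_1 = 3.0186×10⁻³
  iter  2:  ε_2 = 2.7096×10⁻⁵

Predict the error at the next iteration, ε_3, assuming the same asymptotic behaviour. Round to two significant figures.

First estimate the order: p ≈ ln(ε_2/ε_1) / ln(ε_1/ε_0) = ln(2.7096×10⁻⁵/3.0186×10⁻³)/ln(3.0186×10⁻³/3.7250×10⁻²) = ln(0.00897635)/ln(0.0810362) ≈ 1.8756.
Then ε_3 ≈ ε_2·(ε_2/ε_1)^p = 2.7096×10⁻⁵·(0.00897635)^1.8756 = 2.7096×10⁻⁵·0.000144822 ≈ 3.924e-09.

3.9e-9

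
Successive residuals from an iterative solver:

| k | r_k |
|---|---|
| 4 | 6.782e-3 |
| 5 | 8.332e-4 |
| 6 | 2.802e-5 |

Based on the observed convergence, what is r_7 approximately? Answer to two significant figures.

1.2e-7

First estimate the order: p ≈ ln(r_6/r_5) / ln(r_5/r_4) = ln(2.802e-5/8.332e-4)/ln(8.332e-4/6.782e-3) = ln(0.0336294)/ln(0.122855) ≈ 1.6179.
Then r_7 ≈ r_6·(r_6/r_5)^p = 2.802e-5·(0.0336294)^1.6179 = 2.802e-5·0.00413408 ≈ 1.158e-07.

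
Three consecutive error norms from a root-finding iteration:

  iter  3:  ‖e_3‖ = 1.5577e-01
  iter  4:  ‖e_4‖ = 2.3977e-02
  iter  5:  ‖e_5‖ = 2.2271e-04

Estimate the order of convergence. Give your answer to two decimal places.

2.50

p ≈ ln(‖e_5‖/‖e_4‖) / ln(‖e_4‖/‖e_3‖)
  = ln(2.2271e-04/2.3977e-02) / ln(2.3977e-02/1.5577e-01)
  = ln(0.00928848) / ln(0.153926)
  = -4.67898 / -1.87128 ≈ 2.50042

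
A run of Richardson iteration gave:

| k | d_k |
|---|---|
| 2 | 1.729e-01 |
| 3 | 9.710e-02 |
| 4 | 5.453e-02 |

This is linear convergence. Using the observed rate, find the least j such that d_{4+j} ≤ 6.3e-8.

24

Rate ρ ≈ d_4/d_3 = 5.453e-02/9.710e-02 = 0.5616.
After j more steps, d_{4+j} ≈ 5.453e-02·ρ^j; need ρ^j ≤ 6.3e-8/5.453e-02 = 1.15533e-06.
j ≥ ln(1.15533e-06)/ln(0.5616) = -13.6711/-0.57697 = 23.695.
So 24 more iterations are needed.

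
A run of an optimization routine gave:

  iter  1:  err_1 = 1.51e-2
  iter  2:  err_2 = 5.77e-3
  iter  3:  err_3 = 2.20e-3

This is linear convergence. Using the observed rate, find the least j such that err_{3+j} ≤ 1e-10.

Rate ρ ≈ err_3/err_2 = 2.20e-3/5.77e-3 = 0.3813.
After j more steps, err_{3+j} ≈ 2.20e-3·ρ^j; need ρ^j ≤ 1e-10/2.20e-3 = 4.54545e-08.
j ≥ ln(4.54545e-08)/ln(0.3813) = -16.9066/-0.96417 = 17.535.
So 18 more iterations are needed.

18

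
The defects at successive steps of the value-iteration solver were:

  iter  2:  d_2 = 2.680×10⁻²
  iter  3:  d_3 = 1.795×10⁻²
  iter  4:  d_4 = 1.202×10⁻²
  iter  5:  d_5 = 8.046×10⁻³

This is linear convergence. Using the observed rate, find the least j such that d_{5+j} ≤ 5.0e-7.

Rate ρ ≈ d_5/d_4 = 8.046×10⁻³/1.202×10⁻² = 0.6694.
After j more steps, d_{5+j} ≈ 8.046×10⁻³·ρ^j; need ρ^j ≤ 5.0e-7/8.046×10⁻³ = 6.21427e-05.
j ≥ ln(6.21427e-05)/ln(0.6694) = -9.6861/-0.40137 = 24.133.
So 25 more iterations are needed.

25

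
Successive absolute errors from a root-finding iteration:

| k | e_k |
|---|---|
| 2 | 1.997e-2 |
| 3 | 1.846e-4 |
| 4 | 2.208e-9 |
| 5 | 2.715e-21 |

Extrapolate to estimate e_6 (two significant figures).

First estimate the order: p ≈ ln(e_5/e_4) / ln(e_4/e_3) = ln(2.715e-21/2.208e-9)/ln(2.208e-9/1.846e-4) = ln(1.22962e-12)/ln(1.1961e-05) ≈ 2.4197.
Then e_6 ≈ e_5·(e_5/e_4)^p = 2.715e-21·(1.22962e-12)^2.4197 = 2.715e-21·1.51642e-29 ≈ 4.117e-50.

4.1e-50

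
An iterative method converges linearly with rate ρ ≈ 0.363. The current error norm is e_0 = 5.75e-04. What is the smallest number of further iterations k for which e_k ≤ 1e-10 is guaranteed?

After k steps, e_k ≈ 5.75e-04·0.363^k.
Need 0.363^k ≤ 1e-10/5.75e-04 = 1.73913e-07.
k ≥ ln(1.73913e-07)/ln(0.363) = -15.5647/-1.01335 = 15.360.
Smallest integer k = 16.

16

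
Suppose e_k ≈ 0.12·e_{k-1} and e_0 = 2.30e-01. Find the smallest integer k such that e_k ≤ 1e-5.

5

After k steps, e_k ≈ 2.30e-01·0.12^k.
Need 0.12^k ≤ 1e-5/2.30e-01 = 4.34783e-05.
k ≥ ln(4.34783e-05)/ln(0.12) = -10.0432/-2.12026 = 4.737.
Smallest integer k = 5.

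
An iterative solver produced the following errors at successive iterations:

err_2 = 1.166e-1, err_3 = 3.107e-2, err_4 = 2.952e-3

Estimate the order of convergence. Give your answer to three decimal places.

p ≈ ln(err_4/err_3) / ln(err_3/err_2)
  = ln(2.952e-3/3.107e-2) / ln(3.107e-2/1.166e-1)
  = ln(0.0950113) / ln(0.266467)
  = -2.353759 / -1.322505 ≈ 1.779773

1.780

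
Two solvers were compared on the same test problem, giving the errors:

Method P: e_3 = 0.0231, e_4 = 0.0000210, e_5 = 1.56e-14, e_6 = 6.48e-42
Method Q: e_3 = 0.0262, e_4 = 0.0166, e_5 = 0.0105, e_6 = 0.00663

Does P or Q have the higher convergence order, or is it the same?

Method P: p ≈ ln(6.48e-42/1.56e-14)/ln(1.56e-14/0.0000210) ≈ 3.00.
Method Q: p ≈ ln(0.00663/0.0105)/ln(0.0105/0.0166) ≈ 1.00.
Method P has the higher order (≈3.0 vs ≈1.0).

P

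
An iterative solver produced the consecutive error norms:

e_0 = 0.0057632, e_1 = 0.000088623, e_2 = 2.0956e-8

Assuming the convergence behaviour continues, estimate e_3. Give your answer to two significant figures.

1.2e-15

First estimate the order: p ≈ ln(e_2/e_1) / ln(e_1/e_0) = ln(2.0956e-8/0.000088623)/ln(0.000088623/0.0057632) = ln(0.000236462)/ln(0.0153774) ≈ 2.0000.
Then e_3 ≈ e_2·(e_2/e_1)^p = 2.0956e-8·(0.000236462)^2.0000 = 2.0956e-8·5.59143e-08 ≈ 1.172e-15.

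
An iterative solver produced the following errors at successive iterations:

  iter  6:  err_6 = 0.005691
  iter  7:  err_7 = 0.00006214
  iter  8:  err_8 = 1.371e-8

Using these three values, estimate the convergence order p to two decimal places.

1.86

p ≈ ln(err_8/err_7) / ln(err_7/err_6)
  = ln(1.371e-8/0.00006214) / ln(0.00006214/0.005691)
  = ln(0.000220631) / ln(0.010919)
  = -8.41902 / -4.51725 ≈ 1.86375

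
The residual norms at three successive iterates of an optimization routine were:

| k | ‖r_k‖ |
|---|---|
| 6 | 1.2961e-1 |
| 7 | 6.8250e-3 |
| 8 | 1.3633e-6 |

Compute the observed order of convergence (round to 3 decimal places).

2.894

p ≈ ln(‖r_8‖/‖r_7‖) / ln(‖r_7‖/‖r_6‖)
  = ln(1.3633e-6/6.8250e-3) / ln(6.8250e-3/1.2961e-1)
  = ln(0.000199751) / ln(0.052658)
  = -8.518439 / -2.943937 ≈ 2.893553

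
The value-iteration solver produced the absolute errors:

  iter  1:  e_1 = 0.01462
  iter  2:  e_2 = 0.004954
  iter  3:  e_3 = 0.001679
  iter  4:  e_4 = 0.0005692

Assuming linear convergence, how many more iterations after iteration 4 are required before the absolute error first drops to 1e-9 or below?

13

Rate ρ ≈ e_4/e_3 = 0.0005692/0.001679 = 0.3390.
After j more steps, e_{4+j} ≈ 0.0005692·ρ^j; need ρ^j ≤ 1e-9/0.0005692 = 1.75685e-06.
j ≥ ln(1.75685e-06)/ln(0.3390) = -13.2520/-1.08176 = 12.250.
So 13 more iterations are needed.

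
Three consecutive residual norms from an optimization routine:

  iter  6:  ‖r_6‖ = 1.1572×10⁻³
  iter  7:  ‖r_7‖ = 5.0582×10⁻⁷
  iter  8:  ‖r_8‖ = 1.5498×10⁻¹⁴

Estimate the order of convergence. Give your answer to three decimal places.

p ≈ ln(‖r_8‖/‖r_7‖) / ln(‖r_7‖/‖r_6‖)
  = ln(1.5498×10⁻¹⁴/5.0582×10⁻⁷) / ln(5.0582×10⁻⁷/1.1572×10⁻³)
  = ln(3.06394e-08) / ln(0.000437107)
  = -17.300979 / -7.735333 ≈ 2.236617

2.237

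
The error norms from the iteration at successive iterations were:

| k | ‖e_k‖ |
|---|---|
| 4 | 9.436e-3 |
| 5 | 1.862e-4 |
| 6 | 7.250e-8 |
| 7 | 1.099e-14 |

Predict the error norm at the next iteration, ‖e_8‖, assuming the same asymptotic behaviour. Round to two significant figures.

First estimate the order: p ≈ ln(‖e_7‖/‖e_6‖) / ln(‖e_6‖/‖e_5‖) = ln(1.099e-14/7.250e-8)/ln(7.250e-8/1.862e-4) = ln(1.51586e-07)/ln(0.000389366) ≈ 2.0000.
Then ‖e_8‖ ≈ ‖e_7‖·(‖e_7‖/‖e_6‖)^p = 1.099e-14·(1.51586e-07)^2.0000 = 1.099e-14·2.29783e-14 ≈ 2.525e-28.

2.5e-28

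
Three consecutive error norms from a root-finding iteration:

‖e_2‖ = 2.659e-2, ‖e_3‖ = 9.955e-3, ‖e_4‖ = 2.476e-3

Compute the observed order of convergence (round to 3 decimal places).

p ≈ ln(‖e_4‖/‖e_3‖) / ln(‖e_3‖/‖e_2‖)
  = ln(2.476e-3/9.955e-3) / ln(9.955e-3/2.659e-2)
  = ln(0.248719) / ln(0.374389)
  = -1.391432 / -0.982460 ≈ 1.416273

1.416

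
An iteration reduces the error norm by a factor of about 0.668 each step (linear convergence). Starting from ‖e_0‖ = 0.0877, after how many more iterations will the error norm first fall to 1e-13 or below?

After k steps, ‖e_k‖ ≈ 0.0877·0.668^k.
Need 0.668^k ≤ 1e-13/0.0877 = 1.14025e-12.
k ≥ ln(1.14025e-12)/ln(0.668) = -27.4998/-0.40347 = 68.158.
Smallest integer k = 69.

69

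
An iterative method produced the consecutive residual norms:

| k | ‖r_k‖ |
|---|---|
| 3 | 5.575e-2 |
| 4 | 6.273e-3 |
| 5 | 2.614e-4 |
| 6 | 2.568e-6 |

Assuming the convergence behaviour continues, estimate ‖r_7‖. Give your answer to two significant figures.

First estimate the order: p ≈ ln(‖r_6‖/‖r_5‖) / ln(‖r_5‖/‖r_4‖) = ln(2.568e-6/2.614e-4)/ln(2.614e-4/6.273e-3) = ln(0.00982402)/ln(0.0416707) ≈ 1.4547.
Then ‖r_7‖ ≈ ‖r_6‖·(‖r_6‖/‖r_5‖)^p = 2.568e-6·(0.00982402)^1.4547 = 2.568e-6·0.00120056 ≈ 3.083e-09.

3.1e-9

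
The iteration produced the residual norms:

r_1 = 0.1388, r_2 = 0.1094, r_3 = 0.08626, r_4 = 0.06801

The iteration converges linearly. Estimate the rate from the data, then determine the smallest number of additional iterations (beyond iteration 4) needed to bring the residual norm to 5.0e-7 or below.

Rate ρ ≈ r_4/r_3 = 0.06801/0.08626 = 0.7884.
After j more steps, r_{4+j} ≈ 0.06801·ρ^j; need ρ^j ≤ 5.0e-7/0.06801 = 7.35186e-06.
j ≥ ln(7.35186e-06)/ln(0.7884) = -11.8206/-0.23775 = 49.719.
So 50 more iterations are needed.

50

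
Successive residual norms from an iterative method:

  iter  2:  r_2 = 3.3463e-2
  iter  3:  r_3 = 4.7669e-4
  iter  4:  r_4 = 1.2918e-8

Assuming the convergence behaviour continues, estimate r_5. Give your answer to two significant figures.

6.5e-20

First estimate the order: p ≈ ln(r_4/r_3) / ln(r_3/r_2) = ln(1.2918e-8/4.7669e-4)/ln(4.7669e-4/3.3463e-2) = ln(2.70994e-05)/ln(0.0142453) ≈ 2.4736.
Then r_5 ≈ r_4·(r_4/r_3)^p = 1.2918e-8·(2.70994e-05)^2.4736 = 1.2918e-8·5.04625e-12 ≈ 6.519e-20.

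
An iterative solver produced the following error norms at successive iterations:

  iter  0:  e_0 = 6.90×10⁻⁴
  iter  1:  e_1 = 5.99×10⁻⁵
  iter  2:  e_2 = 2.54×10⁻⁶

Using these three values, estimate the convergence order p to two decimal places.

p ≈ ln(e_2/e_1) / ln(e_1/e_0)
  = ln(2.54×10⁻⁶/5.99×10⁻⁵) / ln(5.99×10⁻⁵/6.90×10⁻⁴)
  = ln(0.042404) / ln(0.0868116)
  = -3.16051 / -2.44402 ≈ 1.29316

1.29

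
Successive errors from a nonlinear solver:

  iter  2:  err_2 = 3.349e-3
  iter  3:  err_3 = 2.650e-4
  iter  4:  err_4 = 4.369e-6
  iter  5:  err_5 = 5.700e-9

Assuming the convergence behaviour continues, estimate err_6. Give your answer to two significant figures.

1.2e-13

First estimate the order: p ≈ ln(err_5/err_4) / ln(err_4/err_3) = ln(5.700e-9/4.369e-6)/ln(4.369e-6/2.650e-4) = ln(0.00130465)/ln(0.0164868) ≈ 1.6179.
Then err_6 ≈ err_5·(err_5/err_4)^p = 5.700e-9·(0.00130465)^1.6179 = 5.700e-9·2.15356e-05 ≈ 1.228e-13.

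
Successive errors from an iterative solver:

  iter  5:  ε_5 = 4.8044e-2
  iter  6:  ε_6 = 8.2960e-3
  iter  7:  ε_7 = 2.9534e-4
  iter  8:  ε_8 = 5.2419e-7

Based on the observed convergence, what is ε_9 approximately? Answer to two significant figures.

First estimate the order: p ≈ ln(ε_8/ε_7) / ln(ε_7/ε_6) = ln(5.2419e-7/2.9534e-4)/ln(2.9534e-4/8.2960e-3) = ln(0.00177487)/ln(0.0356003) ≈ 1.8990.
Then ε_9 ≈ ε_8·(ε_8/ε_7)^p = 5.2419e-7·(0.00177487)^1.8990 = 5.2419e-7·5.97265e-06 ≈ 3.131e-12.

3.1e-12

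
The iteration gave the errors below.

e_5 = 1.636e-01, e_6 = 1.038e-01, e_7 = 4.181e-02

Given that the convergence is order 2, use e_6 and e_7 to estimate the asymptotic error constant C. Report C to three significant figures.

3.88

C ≈ e_7 / e_6^2
  = 4.181e-02 / (1.038e-01)^2
  = 4.181e-02 / 0.0107744 ≈ 3.8805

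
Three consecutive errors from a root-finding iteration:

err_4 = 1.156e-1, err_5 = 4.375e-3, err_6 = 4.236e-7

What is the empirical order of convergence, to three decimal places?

p ≈ ln(err_6/err_5) / ln(err_5/err_4)
  = ln(4.236e-7/4.375e-3) / ln(4.375e-3/1.156e-1)
  = ln(9.68229e-05) / ln(0.037846)
  = -9.242627 / -3.274230 ≈ 2.822840

2.823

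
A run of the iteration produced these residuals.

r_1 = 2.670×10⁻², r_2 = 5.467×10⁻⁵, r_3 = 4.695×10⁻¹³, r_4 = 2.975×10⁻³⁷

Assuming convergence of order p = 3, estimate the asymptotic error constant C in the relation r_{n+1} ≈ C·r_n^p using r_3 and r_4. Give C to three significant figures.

2.87

C ≈ r_4 / r_3^3
  = 2.975×10⁻³⁷ / (4.695×10⁻¹³)^3
  = 2.975×10⁻³⁷ / 1.03492e-37 ≈ 2.8746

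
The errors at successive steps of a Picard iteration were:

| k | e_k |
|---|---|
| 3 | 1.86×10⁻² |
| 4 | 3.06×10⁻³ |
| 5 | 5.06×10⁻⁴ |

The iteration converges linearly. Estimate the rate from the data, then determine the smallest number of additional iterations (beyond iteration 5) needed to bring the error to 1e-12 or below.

Rate ρ ≈ e_5/e_4 = 5.06×10⁻⁴/3.06×10⁻³ = 0.1654.
After j more steps, e_{5+j} ≈ 5.06×10⁻⁴·ρ^j; need ρ^j ≤ 1e-12/5.06×10⁻⁴ = 1.97628e-09.
j ≥ ln(1.97628e-09)/ln(0.1654) = -20.0420/-1.79939 = 11.138.
So 12 more iterations are needed.

12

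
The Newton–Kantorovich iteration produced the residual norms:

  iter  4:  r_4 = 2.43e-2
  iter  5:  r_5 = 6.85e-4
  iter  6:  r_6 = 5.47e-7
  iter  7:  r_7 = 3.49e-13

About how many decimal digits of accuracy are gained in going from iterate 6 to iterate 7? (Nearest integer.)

Digits gained ≈ log₁₀(r_6/r_7) = log₁₀(5.47e-7/3.49e-13) = log₁₀(1.56734e+06) ≈ 6.195.

6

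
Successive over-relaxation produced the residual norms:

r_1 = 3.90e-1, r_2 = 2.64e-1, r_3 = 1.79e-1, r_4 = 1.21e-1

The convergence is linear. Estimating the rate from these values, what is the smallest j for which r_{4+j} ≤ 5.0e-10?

50

Rate ρ ≈ r_4/r_3 = 1.21e-1/1.79e-1 = 0.6760.
After j more steps, r_{4+j} ≈ 1.21e-1·ρ^j; need ρ^j ≤ 5.0e-10/1.21e-1 = 4.13223e-09.
j ≥ ln(4.13223e-09)/ln(0.6760) = -19.3044/-0.39156 = 49.301.
So 50 more iterations are needed.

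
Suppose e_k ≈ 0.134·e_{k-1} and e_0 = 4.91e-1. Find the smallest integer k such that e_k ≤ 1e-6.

After k steps, e_k ≈ 4.91e-1·0.134^k.
Need 0.134^k ≤ 1e-6/4.91e-1 = 2.03666e-06.
k ≥ ln(2.03666e-06)/ln(0.134) = -13.1042/-2.00992 = 6.520.
Smallest integer k = 7.

7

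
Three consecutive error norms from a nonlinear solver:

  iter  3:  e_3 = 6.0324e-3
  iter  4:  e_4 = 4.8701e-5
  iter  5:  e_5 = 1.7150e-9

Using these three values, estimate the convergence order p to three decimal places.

p ≈ ln(e_5/e_4) / ln(e_4/e_3)
  = ln(1.7150e-9/4.8701e-5) / ln(4.8701e-5/6.0324e-3)
  = ln(3.52149e-05) / ln(0.00807324)
  = -10.254041 / -4.819200 ≈ 2.127748

2.128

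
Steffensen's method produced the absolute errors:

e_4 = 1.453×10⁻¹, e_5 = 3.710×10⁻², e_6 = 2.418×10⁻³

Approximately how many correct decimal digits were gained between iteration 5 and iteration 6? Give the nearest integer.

Digits gained ≈ log₁₀(e_5/e_6) = log₁₀(3.710×10⁻²/2.418×10⁻³) = log₁₀(15.3433) ≈ 1.186.

1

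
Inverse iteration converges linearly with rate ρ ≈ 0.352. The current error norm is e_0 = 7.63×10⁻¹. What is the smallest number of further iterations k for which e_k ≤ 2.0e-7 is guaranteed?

After k steps, e_k ≈ 7.63×10⁻¹·0.352^k.
Need 0.352^k ≤ 2.0e-7/7.63×10⁻¹ = 2.62123e-07.
k ≥ ln(2.62123e-07)/ln(0.352) = -15.1545/-1.04412 = 14.514.
Smallest integer k = 15.

15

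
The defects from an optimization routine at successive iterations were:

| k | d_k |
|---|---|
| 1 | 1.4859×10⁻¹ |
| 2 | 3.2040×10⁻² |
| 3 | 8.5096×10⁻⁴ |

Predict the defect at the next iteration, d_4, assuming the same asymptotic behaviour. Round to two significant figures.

1.6e-7

First estimate the order: p ≈ ln(d_3/d_2) / ln(d_2/d_1) = ln(8.5096×10⁻⁴/3.2040×10⁻²)/ln(3.2040×10⁻²/1.4859×10⁻¹) = ln(0.0265593)/ln(0.215627) ≈ 2.3650.
Then d_4 ≈ d_3·(d_3/d_2)^p = 8.5096×10⁻⁴·(0.0265593)^2.3650 = 8.5096×10⁻⁴·0.000187617 ≈ 1.597e-07.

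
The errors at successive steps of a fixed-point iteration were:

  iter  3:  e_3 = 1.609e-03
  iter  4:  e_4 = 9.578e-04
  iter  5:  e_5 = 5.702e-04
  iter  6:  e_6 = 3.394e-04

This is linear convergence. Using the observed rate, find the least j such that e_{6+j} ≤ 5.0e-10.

26

Rate ρ ≈ e_6/e_5 = 3.394e-04/5.702e-04 = 0.5952.
After j more steps, e_{6+j} ≈ 3.394e-04·ρ^j; need ρ^j ≤ 5.0e-10/3.394e-04 = 1.47319e-06.
j ≥ ln(1.47319e-06)/ln(0.5952) = -13.4281/-0.51886 = 25.880.
So 26 more iterations are needed.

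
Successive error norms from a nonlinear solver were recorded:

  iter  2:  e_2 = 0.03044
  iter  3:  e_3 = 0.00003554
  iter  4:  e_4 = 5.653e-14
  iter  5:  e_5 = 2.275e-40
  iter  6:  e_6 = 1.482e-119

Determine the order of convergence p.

Consecutive ratios: e_6/e_5 = 1.482e-119/2.275e-40 = 6.51429e-80, e_5/e_4 = 2.275e-40/5.653e-14 = 4.02441e-27.
p ≈ ln(6.51429e-80)/ln(4.02441e-27) = -182.3328/-60.7774 ≈ 3.00.
So the convergence is cubic (order 3).

3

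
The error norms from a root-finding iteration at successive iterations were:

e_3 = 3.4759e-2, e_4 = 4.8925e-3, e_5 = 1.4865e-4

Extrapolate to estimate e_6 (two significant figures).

2.9e-7

First estimate the order: p ≈ ln(e_5/e_4) / ln(e_4/e_3) = ln(1.4865e-4/4.8925e-3)/ln(4.8925e-3/3.4759e-2) = ln(0.0303832)/ln(0.140755) ≈ 1.7819.
Then e_6 ≈ e_5·(e_5/e_4)^p = 1.4865e-4·(0.0303832)^1.7819 = 1.4865e-4·0.0019779 ≈ 2.94e-07.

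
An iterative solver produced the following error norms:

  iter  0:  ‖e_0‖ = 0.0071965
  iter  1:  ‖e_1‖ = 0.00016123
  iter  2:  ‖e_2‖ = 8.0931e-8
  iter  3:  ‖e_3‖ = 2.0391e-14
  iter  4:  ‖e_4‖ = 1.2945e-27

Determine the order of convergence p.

2

Consecutive ratios: ‖e_4‖/‖e_3‖ = 1.2945e-27/2.0391e-14 = 6.34839e-14, ‖e_3‖/‖e_2‖ = 2.0391e-14/8.0931e-8 = 2.51955e-07.
p ≈ ln(6.34839e-14)/ln(2.51955e-07) = -30.3880/-15.1940 ≈ 2.00.
So the convergence is quadratic (order 2).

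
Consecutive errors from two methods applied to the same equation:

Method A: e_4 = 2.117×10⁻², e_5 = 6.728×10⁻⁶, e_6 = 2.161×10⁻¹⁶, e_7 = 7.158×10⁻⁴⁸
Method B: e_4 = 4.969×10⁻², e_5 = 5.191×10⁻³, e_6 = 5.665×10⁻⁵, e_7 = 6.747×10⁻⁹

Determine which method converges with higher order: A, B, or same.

Method A: p ≈ ln(7.158×10⁻⁴⁸/2.161×10⁻¹⁶)/ln(2.161×10⁻¹⁶/6.728×10⁻⁶) ≈ 3.00.
Method B: p ≈ ln(6.747×10⁻⁹/5.665×10⁻⁵)/ln(5.665×10⁻⁵/5.191×10⁻³) ≈ 2.00.
Method A has the higher order (≈3.0 vs ≈2.0).

A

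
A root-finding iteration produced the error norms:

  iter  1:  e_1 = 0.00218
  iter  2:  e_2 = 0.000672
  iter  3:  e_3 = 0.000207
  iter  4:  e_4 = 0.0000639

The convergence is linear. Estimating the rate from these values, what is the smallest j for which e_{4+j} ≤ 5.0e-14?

18

Rate ρ ≈ e_4/e_3 = 0.0000639/0.000207 = 0.3087.
After j more steps, e_{4+j} ≈ 0.0000639·ρ^j; need ρ^j ≤ 5.0e-14/0.0000639 = 7.82473e-10.
j ≥ ln(7.82473e-10)/ln(0.3087) = -20.9686/-1.17539 = 17.840.
So 18 more iterations are needed.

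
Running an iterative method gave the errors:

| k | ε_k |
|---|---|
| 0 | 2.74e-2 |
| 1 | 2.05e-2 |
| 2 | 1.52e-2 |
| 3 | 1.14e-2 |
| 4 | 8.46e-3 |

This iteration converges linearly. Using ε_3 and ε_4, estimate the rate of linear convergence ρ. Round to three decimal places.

ρ ≈ ε_4/ε_3 = 8.46e-3/1.14e-2 = 0.74211

0.742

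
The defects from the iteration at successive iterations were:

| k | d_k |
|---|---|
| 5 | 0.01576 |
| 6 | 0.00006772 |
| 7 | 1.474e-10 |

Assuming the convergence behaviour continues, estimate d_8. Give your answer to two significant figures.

4.2e-24

First estimate the order: p ≈ ln(d_7/d_6) / ln(d_6/d_5) = ln(1.474e-10/0.00006772)/ln(0.00006772/0.01576) = ln(2.17661e-06)/ln(0.00429695) ≈ 2.3923.
Then d_8 ≈ d_7·(d_7/d_6)^p = 1.474e-10·(2.17661e-06)^2.3923 = 1.474e-10·2.84625e-14 ≈ 4.195e-24.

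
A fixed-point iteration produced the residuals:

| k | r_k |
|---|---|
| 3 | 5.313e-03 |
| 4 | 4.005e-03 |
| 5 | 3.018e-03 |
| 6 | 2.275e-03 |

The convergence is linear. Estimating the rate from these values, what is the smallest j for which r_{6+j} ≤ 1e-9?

Rate ρ ≈ r_6/r_5 = 2.275e-03/3.018e-03 = 0.7538.
After j more steps, r_{6+j} ≈ 2.275e-03·ρ^j; need ρ^j ≤ 1e-9/2.275e-03 = 4.3956e-07.
j ≥ ln(4.3956e-07)/ln(0.7538) = -14.6375/-0.28263 = 51.790.
So 52 more iterations are needed.

52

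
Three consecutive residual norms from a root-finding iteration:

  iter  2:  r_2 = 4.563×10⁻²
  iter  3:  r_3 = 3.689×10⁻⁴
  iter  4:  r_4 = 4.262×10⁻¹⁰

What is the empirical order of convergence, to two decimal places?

2.84

p ≈ ln(r_4/r_3) / ln(r_3/r_2)
  = ln(4.262×10⁻¹⁰/3.689×10⁻⁴) / ln(3.689×10⁻⁴/4.563×10⁻²)
  = ln(1.15533e-06) / ln(0.00808459)
  = -13.67112 / -4.81780 ≈ 2.83763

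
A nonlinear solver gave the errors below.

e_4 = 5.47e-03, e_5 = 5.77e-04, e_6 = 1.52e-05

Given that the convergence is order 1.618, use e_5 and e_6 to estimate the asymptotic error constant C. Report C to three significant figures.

2.64

C ≈ e_6 / e_5^1.618
  = 1.52e-05 / (5.77e-04)^1.618
  = 1.52e-05 / 5.74887e-06 ≈ 2.644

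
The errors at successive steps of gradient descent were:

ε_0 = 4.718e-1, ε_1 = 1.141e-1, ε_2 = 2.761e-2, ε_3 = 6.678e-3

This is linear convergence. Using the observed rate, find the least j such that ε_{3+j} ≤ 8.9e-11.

13

Rate ρ ≈ ε_3/ε_2 = 6.678e-3/2.761e-2 = 0.2419.
After j more steps, ε_{3+j} ≈ 6.678e-3·ρ^j; need ρ^j ≤ 8.9e-11/6.678e-3 = 1.33273e-08.
j ≥ ln(1.33273e-08)/ln(0.2419) = -18.1335/-1.41923 = 12.777.
So 13 more iterations are needed.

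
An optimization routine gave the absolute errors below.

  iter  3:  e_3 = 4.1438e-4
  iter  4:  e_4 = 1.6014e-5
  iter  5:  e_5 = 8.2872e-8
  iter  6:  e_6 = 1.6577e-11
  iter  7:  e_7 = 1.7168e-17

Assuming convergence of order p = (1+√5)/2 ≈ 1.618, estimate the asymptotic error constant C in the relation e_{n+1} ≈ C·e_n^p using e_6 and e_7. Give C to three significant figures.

C ≈ e_7 / e_6^1.618
  = 1.7168e-17 / (1.6577e-11)^1.618
  = 1.7168e-17 / 3.60712e-18 ≈ 4.7595

4.76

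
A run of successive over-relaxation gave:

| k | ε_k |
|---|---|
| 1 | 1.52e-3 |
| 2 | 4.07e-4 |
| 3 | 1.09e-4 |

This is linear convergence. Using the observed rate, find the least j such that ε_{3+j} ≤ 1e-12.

Rate ρ ≈ ε_3/ε_2 = 1.09e-4/4.07e-4 = 0.2678.
After j more steps, ε_{3+j} ≈ 1.09e-4·ρ^j; need ρ^j ≤ 1e-12/1.09e-4 = 9.17431e-09.
j ≥ ln(9.17431e-09)/ln(0.2678) = -18.5069/-1.31751 = 14.047.
So 15 more iterations are needed.

15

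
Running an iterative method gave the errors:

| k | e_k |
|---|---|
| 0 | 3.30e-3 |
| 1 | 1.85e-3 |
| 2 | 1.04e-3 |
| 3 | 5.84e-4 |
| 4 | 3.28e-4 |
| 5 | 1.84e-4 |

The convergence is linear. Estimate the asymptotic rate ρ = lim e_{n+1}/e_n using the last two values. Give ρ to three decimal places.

0.561

ρ ≈ e_5/e_4 = 1.84e-4/3.28e-4 = 0.56098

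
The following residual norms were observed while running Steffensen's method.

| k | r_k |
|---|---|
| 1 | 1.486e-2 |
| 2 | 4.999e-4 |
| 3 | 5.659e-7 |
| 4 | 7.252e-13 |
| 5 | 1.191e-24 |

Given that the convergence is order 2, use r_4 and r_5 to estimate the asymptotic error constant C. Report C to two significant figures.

C ≈ r_5 / r_4^2
  = 1.191e-24 / (7.252e-13)^2
  = 1.191e-24 / 5.25915e-25 ≈ 2.2646

2.3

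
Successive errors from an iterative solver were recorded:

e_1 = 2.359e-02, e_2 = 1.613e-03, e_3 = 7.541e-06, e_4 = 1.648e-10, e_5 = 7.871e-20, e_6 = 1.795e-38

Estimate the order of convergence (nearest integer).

2

Consecutive ratios: e_6/e_5 = 1.795e-38/7.871e-20 = 2.28052e-19, e_5/e_4 = 7.871e-20/1.648e-10 = 4.77609e-10.
p ≈ ln(2.28052e-19)/ln(4.77609e-10) = -42.9247/-21.4622 ≈ 2.00.
So the convergence is quadratic (order 2).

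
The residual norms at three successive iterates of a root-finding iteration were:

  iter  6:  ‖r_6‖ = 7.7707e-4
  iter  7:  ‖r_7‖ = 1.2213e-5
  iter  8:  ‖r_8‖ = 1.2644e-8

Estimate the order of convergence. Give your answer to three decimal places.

1.655

p ≈ ln(‖r_8‖/‖r_7‖) / ln(‖r_7‖/‖r_6‖)
  = ln(1.2644e-8/1.2213e-5) / ln(1.2213e-5/7.7707e-4)
  = ln(0.00103529) / ln(0.0157167)
  = -6.873074 / -4.153031 ≈ 1.654954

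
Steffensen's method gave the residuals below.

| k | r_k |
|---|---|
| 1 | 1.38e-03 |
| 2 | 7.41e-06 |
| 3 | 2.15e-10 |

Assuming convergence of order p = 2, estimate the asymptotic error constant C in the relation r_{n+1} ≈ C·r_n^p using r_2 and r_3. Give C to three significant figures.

3.92

C ≈ r_3 / r_2^2
  = 2.15e-10 / (7.41e-06)^2
  = 2.15e-10 / 5.49081e-11 ≈ 3.9156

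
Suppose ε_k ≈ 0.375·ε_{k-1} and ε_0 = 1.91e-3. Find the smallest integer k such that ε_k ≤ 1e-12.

22

After k steps, ε_k ≈ 1.91e-3·0.375^k.
Need 0.375^k ≤ 1e-12/1.91e-3 = 5.2356e-10.
k ≥ ln(5.2356e-10)/ln(0.375) = -21.3704/-0.98083 = 21.788.
Smallest integer k = 22.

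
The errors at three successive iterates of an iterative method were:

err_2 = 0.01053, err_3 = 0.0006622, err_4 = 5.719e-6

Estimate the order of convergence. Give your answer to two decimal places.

1.72

p ≈ ln(err_4/err_3) / ln(err_3/err_2)
  = ln(5.719e-6/0.0006622) / ln(0.0006622/0.01053)
  = ln(0.00863636) / ln(0.062887)
  = -4.75177 / -2.76642 ≈ 1.71766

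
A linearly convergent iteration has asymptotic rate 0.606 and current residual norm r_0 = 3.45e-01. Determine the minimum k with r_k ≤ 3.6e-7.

After k steps, r_k ≈ 3.45e-01·0.606^k.
Need 0.606^k ≤ 3.6e-7/3.45e-01 = 1.04348e-06.
k ≥ ln(1.04348e-06)/ln(0.606) = -13.7729/-0.50088 = 27.497.
Smallest integer k = 28.

28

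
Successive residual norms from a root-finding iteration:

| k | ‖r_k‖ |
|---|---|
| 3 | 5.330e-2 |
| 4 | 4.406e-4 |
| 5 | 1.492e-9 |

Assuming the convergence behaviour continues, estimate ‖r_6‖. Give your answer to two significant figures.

First estimate the order: p ≈ ln(‖r_5‖/‖r_4‖) / ln(‖r_4‖/‖r_3‖) = ln(1.492e-9/4.406e-4)/ln(4.406e-4/5.330e-2) = ln(3.38629e-06)/ln(0.00826642) ≈ 2.6266.
Then ‖r_6‖ ≈ ‖r_5‖·(‖r_5‖/‖r_4‖)^p = 1.492e-9·(3.38629e-06)^2.6266 = 1.492e-9·4.28325e-15 ≈ 6.391e-24.

6.4e-24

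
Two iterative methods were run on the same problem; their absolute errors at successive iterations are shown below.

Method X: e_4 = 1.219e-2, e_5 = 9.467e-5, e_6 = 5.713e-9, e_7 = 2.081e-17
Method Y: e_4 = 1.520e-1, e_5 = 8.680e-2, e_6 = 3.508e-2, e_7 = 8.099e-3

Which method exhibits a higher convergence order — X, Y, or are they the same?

X

Method X: p ≈ ln(2.081e-17/5.713e-9)/ln(5.713e-9/9.467e-5) ≈ 2.00.
Method Y: p ≈ ln(8.099e-3/3.508e-2)/ln(3.508e-2/8.680e-2) ≈ 1.62.
Method X has the higher order (≈2.0 vs ≈1.6).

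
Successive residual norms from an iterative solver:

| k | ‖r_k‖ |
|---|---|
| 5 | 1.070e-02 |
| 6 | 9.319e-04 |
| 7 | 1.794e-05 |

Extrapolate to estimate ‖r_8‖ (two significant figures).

3.0e-8

First estimate the order: p ≈ ln(‖r_7‖/‖r_6‖) / ln(‖r_6‖/‖r_5‖) = ln(1.794e-05/9.319e-04)/ln(9.319e-04/1.070e-02) = ln(0.019251)/ln(0.0870935) ≈ 1.6184.
Then ‖r_8‖ ≈ ‖r_7‖·(‖r_7‖/‖r_6‖)^p = 1.794e-05·(0.019251)^1.6184 = 1.794e-05·0.00167324 ≈ 3.002e-08.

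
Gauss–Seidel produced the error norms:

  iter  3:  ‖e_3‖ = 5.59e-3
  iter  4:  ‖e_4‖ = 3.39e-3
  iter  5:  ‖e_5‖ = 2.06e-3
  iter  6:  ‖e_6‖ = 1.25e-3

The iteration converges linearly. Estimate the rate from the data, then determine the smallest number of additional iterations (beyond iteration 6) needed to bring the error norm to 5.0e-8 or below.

21

Rate ρ ≈ ‖e_6‖/‖e_5‖ = 1.25e-3/2.06e-3 = 0.6068.
After j more steps, ‖e_{6+j}‖ ≈ 1.25e-3·ρ^j; need ρ^j ≤ 5.0e-8/1.25e-3 = 4e-05.
j ≥ ln(4e-05)/ln(0.6068) = -10.1266/-0.49956 = 20.271.
So 21 more iterations are needed.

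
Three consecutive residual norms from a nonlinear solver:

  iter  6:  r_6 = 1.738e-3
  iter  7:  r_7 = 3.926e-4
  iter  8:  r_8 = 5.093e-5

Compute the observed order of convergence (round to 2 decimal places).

p ≈ ln(r_8/r_7) / ln(r_7/r_6)
  = ln(5.093e-5/3.926e-4) / ln(3.926e-4/1.738e-3)
  = ln(0.129725) / ln(0.225892)
  = -2.04234 / -1.48770 ≈ 1.37282

1.37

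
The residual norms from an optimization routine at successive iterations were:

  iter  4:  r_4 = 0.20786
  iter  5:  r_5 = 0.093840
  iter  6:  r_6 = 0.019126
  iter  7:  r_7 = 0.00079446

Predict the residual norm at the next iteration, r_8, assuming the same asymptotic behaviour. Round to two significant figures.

First estimate the order: p ≈ ln(r_7/r_6) / ln(r_6/r_5) = ln(0.00079446/0.019126)/ln(0.019126/0.093840) = ln(0.0415382)/ln(0.203815) ≈ 2.0000.
Then r_8 ≈ r_7·(r_7/r_6)^p = 0.00079446·(0.0415382)^2.0000 = 0.00079446·0.00172542 ≈ 1.371e-06.

1.4e-6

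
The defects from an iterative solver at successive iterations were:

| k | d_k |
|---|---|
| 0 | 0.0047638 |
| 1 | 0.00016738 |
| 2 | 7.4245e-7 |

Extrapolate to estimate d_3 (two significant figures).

First estimate the order: p ≈ ln(d_2/d_1) / ln(d_1/d_0) = ln(7.4245e-7/0.00016738)/ln(0.00016738/0.0047638) = ln(0.00443572)/ln(0.0351358) ≈ 1.6180.
Then d_3 ≈ d_2·(d_2/d_1)^p = 7.4245e-7·(0.00443572)^1.6180 = 7.4245e-7·0.000155879 ≈ 1.157e-10.

1.2e-10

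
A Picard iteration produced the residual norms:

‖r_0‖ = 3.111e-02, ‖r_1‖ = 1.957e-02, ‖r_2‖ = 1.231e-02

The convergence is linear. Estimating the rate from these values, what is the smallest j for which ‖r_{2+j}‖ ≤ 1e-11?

Rate ρ ≈ ‖r_2‖/‖r_1‖ = 1.231e-02/1.957e-02 = 0.6290.
After j more steps, ‖r_{2+j}‖ ≈ 1.231e-02·ρ^j; need ρ^j ≤ 1e-11/1.231e-02 = 8.12348e-10.
j ≥ ln(8.12348e-10)/ln(0.6290) = -20.9311/-0.46362 = 45.147.
So 46 more iterations are needed.

46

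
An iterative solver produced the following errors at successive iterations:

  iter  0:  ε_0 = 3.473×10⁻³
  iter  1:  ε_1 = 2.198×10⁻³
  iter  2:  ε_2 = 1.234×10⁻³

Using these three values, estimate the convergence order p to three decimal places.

1.262

p ≈ ln(ε_2/ε_1) / ln(ε_1/ε_0)
  = ln(1.234×10⁻³/2.198×10⁻³) / ln(2.198×10⁻³/3.473×10⁻³)
  = ln(0.561419) / ln(0.632882)
  = -0.577288 / -0.457471 ≈ 1.261912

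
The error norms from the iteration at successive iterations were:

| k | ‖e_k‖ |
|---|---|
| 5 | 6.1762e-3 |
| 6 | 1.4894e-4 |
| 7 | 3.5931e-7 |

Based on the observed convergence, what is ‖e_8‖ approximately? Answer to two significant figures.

First estimate the order: p ≈ ln(‖e_7‖/‖e_6‖) / ln(‖e_6‖/‖e_5‖) = ln(3.5931e-7/1.4894e-4)/ln(1.4894e-4/6.1762e-3) = ln(0.00241245)/ln(0.0241152) ≈ 1.6181.
Then ‖e_8‖ ≈ ‖e_7‖·(‖e_7‖/‖e_6‖)^p = 3.5931e-7·(0.00241245)^1.6181 = 3.5931e-7·5.81508e-05 ≈ 2.089e-11.

2.1e-11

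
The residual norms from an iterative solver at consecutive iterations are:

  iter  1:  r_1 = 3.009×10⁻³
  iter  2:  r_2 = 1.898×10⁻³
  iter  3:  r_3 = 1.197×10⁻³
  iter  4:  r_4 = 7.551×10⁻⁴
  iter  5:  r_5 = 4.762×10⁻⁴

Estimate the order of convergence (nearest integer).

Consecutive ratios: r_5/r_4 = 4.762×10⁻⁴/7.551×10⁻⁴ = 0.630645, r_4/r_3 = 7.551×10⁻⁴/1.197×10⁻³ = 0.630827.
p ≈ ln(0.630645)/ln(0.630827) = -0.4610/-0.4607 ≈ 1.00.
So the convergence is linear (order 1).

1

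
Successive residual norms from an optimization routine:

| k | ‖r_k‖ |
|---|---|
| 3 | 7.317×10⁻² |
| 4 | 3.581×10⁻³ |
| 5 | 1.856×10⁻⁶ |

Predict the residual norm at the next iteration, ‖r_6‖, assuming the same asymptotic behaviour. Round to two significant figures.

1.1e-14

First estimate the order: p ≈ ln(‖r_5‖/‖r_4‖) / ln(‖r_4‖/‖r_3‖) = ln(1.856×10⁻⁶/3.581×10⁻³)/ln(3.581×10⁻³/7.317×10⁻²) = ln(0.000518291)/ln(0.0489408) ≈ 2.5073.
Then ‖r_6‖ ≈ ‖r_5‖·(‖r_5‖/‖r_4‖)^p = 1.856×10⁻⁶·(0.000518291)^2.5073 = 1.856×10⁻⁶·5.78696e-09 ≈ 1.074e-14.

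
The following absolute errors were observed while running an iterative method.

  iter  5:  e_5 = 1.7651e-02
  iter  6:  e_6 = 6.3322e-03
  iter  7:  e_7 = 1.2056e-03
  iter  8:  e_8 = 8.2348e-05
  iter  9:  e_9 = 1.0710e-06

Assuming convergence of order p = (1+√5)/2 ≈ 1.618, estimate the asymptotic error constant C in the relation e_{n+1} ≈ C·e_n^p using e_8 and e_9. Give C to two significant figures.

4.3

C ≈ e_9 / e_8^1.618
  = 1.0710e-06 / (8.2348e-05)^1.618
  = 1.0710e-06 / 2.46335e-07 ≈ 4.3477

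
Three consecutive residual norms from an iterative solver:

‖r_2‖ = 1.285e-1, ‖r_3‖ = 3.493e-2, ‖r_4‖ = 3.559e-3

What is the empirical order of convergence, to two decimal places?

1.75

p ≈ ln(‖r_4‖/‖r_3‖) / ln(‖r_3‖/‖r_2‖)
  = ln(3.559e-3/3.493e-2) / ln(3.493e-2/1.285e-1)
  = ln(0.101889) / ln(0.271829)
  = -2.28387 / -1.30258 ≈ 1.75334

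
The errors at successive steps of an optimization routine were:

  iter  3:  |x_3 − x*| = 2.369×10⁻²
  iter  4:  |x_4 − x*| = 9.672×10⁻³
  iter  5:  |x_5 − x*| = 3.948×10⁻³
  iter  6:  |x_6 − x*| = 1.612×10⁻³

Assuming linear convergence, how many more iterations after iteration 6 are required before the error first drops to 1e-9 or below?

16

Rate ρ ≈ |x_6 − x*|/|x_5 − x*| = 1.612×10⁻³/3.948×10⁻³ = 0.4083.
After j more steps, |x_{6+j} − x*| ≈ 1.612×10⁻³·ρ^j; need ρ^j ≤ 1e-9/1.612×10⁻³ = 6.20347e-07.
j ≥ ln(6.20347e-07)/ln(0.4083) = -14.2930/-0.89575 = 15.956.
So 16 more iterations are needed.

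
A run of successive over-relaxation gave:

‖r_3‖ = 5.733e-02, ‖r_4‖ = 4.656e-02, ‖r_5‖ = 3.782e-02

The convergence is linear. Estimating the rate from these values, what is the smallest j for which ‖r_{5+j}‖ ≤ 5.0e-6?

43

Rate ρ ≈ ‖r_5‖/‖r_4‖ = 3.782e-02/4.656e-02 = 0.8123.
After j more steps, ‖r_{5+j}‖ ≈ 3.782e-02·ρ^j; need ρ^j ≤ 5.0e-6/3.782e-02 = 0.000132205.
j ≥ ln(0.000132205)/ln(0.8123) = -8.9312/-0.20789 = 42.961.
So 43 more iterations are needed.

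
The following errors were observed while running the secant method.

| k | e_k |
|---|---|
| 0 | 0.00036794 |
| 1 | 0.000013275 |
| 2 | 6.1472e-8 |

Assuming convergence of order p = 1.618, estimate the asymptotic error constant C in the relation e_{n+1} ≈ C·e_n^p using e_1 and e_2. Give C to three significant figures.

4.78

C ≈ e_2 / e_1^1.618
  = 6.1472e-8 / (0.000013275)^1.618
  = 6.1472e-8 / 1.28549e-08 ≈ 4.782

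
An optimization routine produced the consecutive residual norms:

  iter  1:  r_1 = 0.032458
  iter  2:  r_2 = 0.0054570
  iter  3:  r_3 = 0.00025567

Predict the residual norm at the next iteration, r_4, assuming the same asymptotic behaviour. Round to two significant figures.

1.3e-6

First estimate the order: p ≈ ln(r_3/r_2) / ln(r_2/r_1) = ln(0.00025567/0.0054570)/ln(0.0054570/0.032458) = ln(0.0468518)/ln(0.168125) ≈ 1.7166.
Then r_4 ≈ r_3·(r_3/r_2)^p = 0.00025567·(0.0468518)^1.7166 = 0.00025567·0.00522599 ≈ 1.336e-06.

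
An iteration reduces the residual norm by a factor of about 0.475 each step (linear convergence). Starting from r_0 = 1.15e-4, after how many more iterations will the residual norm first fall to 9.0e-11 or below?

19

After k steps, r_k ≈ 1.15e-4·0.475^k.
Need 0.475^k ≤ 9.0e-11/1.15e-4 = 7.82609e-07.
k ≥ ln(7.82609e-07)/ln(0.475) = -14.0606/-0.74444 = 18.887.
Smallest integer k = 19.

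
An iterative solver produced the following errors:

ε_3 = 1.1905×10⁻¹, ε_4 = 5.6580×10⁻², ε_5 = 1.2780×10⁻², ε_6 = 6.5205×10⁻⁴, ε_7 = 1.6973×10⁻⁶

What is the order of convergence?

2

Consecutive ratios: ε_7/ε_6 = 1.6973×10⁻⁶/6.5205×10⁻⁴ = 0.00260302, ε_6/ε_5 = 6.5205×10⁻⁴/1.2780×10⁻² = 0.0510211.
p ≈ ln(0.00260302)/ln(0.0510211) = -5.9511/-2.9755 ≈ 2.00.
So the convergence is quadratic (order 2).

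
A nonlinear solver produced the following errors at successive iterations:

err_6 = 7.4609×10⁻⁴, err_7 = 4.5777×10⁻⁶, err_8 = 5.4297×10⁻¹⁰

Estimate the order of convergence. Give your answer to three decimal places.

p ≈ ln(err_8/err_7) / ln(err_7/err_6)
  = ln(5.4297×10⁻¹⁰/4.5777×10⁻⁶) / ln(4.5777×10⁻⁶/7.4609×10⁻⁴)
  = ln(0.000118612) / ln(0.00613559)
  = -9.039653 / -5.093649 ≈ 1.774691

1.775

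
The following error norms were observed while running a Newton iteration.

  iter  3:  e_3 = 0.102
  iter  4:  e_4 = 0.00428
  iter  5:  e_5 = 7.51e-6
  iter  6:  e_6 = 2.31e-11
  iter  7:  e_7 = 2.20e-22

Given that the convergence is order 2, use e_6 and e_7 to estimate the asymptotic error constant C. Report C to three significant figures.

0.412

C ≈ e_7 / e_6^2
  = 2.20e-22 / (2.31e-11)^2
  = 2.20e-22 / 5.3361e-22 ≈ 0.41229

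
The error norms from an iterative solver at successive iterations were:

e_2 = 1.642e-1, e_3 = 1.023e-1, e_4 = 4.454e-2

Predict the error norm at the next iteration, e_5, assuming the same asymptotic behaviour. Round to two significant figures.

First estimate the order: p ≈ ln(e_4/e_3) / ln(e_3/e_2) = ln(4.454e-2/1.023e-1)/ln(1.023e-1/1.642e-1) = ln(0.435386)/ln(0.623021) ≈ 1.7573.
Then e_5 ≈ e_4·(e_4/e_3)^p = 4.454e-2·(0.435386)^1.7573 = 4.454e-2·0.23195 ≈ 0.01033.

1.0e-2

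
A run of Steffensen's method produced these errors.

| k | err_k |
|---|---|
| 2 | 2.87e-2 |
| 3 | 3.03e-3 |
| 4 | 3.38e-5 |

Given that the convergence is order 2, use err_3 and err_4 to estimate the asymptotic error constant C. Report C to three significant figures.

C ≈ err_4 / err_3^2
  = 3.38e-5 / (3.03e-3)^2
  = 3.38e-5 / 9.1809e-06 ≈ 3.6816

3.68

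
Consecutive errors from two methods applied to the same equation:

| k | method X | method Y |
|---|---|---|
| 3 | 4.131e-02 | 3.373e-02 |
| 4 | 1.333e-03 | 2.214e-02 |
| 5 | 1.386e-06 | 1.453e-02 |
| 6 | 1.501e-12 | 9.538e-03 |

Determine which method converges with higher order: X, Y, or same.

Method X: p ≈ ln(1.501e-12/1.386e-06)/ln(1.386e-06/1.333e-03) ≈ 2.00.
Method Y: p ≈ ln(9.538e-03/1.453e-02)/ln(1.453e-02/2.214e-02) ≈ 1.00.
Method X has the higher order (≈2.0 vs ≈1.0).

X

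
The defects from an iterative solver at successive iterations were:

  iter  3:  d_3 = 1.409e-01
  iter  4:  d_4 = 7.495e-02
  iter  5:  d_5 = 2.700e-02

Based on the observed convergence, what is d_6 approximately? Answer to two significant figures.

First estimate the order: p ≈ ln(d_5/d_4) / ln(d_4/d_3) = ln(2.700e-02/7.495e-02)/ln(7.495e-02/1.409e-01) = ln(0.36024)/ln(0.531938) ≈ 1.6175.
Then d_6 ≈ d_5·(d_5/d_4)^p = 2.700e-02·(0.36024)^1.6175 = 2.700e-02·0.191773 ≈ 0.005178.

5.2e-3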